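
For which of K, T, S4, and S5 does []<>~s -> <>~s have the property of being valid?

K-tableau for the negation ~([]<>~s -> <>~s):
1. ~([]<>~s -> <>~s), u
2. []<>~s, u   [~->-rule on 1]
3. ~<>~s, u   [~->-rule on 1]
Complete open branch: countermodel on a K-frame, so not valid in K.
T-tableau for the negation ~([]<>~s -> <>~s):
1. ~([]<>~s -> <>~s), u
2. []<>~s, u   [~->-rule on 1]
3. ~<>~s, u   [~->-rule on 1]
4. <>~s, u   [[]-rule on 2 via uRu]
5. s, u   [~<>-rule on 3 via uRu]
6. ~s, v   [<>-rule on 4: fresh world v, uRv]
7. <>~s, v   [[]-rule on 2 via uRv]
8. s, v   [~<>-rule on 3 via uRv]
Accessibility: uRu, uRv, vRv
Branch closes: s and ~s both at v.
Every branch closes (one shown): valid in T, hence also in S4, S5 (every theorem of T is a theorem of S4 and S5).

T, S4, S5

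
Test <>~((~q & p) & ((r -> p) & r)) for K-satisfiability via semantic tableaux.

Satisfiable

1. <>~((~q & p) & ((r -> p) & r)), u
2. ~((~q & p) & ((r -> p) & r)), v   [<>-rule on 1: fresh world v, uRv]
3. ~((r -> p) & r), v   [~&-rule on 2 (branches; this branch)]
4. ~r, v   [~&-rule on 3 (branches; this branch)]
Accessibility: uRv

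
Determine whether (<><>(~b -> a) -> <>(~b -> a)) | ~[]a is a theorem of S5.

Tableau for the negation ~((<><>(~b -> a) -> <>(~b -> a)) | ~[]a):
1. ~((<><>(~b -> a) -> <>(~b -> a)) | ~[]a), 0
2. ~(<><>(~b -> a) -> <>(~b -> a)), 0   [~|-rule on 1]
3. []a, 0   [~|-rule on 1]
4. <><>(~b -> a), 0   [~->-rule on 2]
5. ~<>(~b -> a), 0   [~->-rule on 2]
6. a, 0   [[]-rule on 3 via 0R0]
7. ~(~b -> a), 0   [~<>-rule on 5 via 0R0]
8. ~b, 0   [~->-rule on 7]
9. ~a, 0   [~->-rule on 7]
Accessibility: 0R0
Branch closes: a and ~a both at 0.
Every branch of the negation's tableau closes; the branch above is one of them.

Valid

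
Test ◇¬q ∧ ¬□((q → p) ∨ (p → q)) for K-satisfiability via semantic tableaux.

1. ◇¬q ∧ ¬□((q → p) ∨ (p → q)), u
2. ◇¬q, u
3. ¬□((q → p) ∨ (p → q)), u
4. ¬q, v
5. ¬((q → p) ∨ (p → q)), w
6. ¬(q → p), w
7. ¬(p → q), w
8. q, w
9. ¬p, w
10. p, w
11. ¬q, w
Accessibility: uRv, uRw
Branch closes: p and ¬p both at w.
(One branch shown.) All branches close.

Unsatisfiable (every branch closes)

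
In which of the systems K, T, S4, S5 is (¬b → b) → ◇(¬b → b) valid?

T-tableau for the negation ¬((¬b → b) → ◇(¬b → b)):
1. ¬((¬b → b) → ◇(¬b → b)), w0
2. ¬b → b, w0   [¬→-rule on 1]
3. ¬◇(¬b → b), w0   [¬→-rule on 1]
4. ¬(¬b → b), w0   [¬◇-rule on 3 via w0Rw0]
5. ¬b, w0   [¬→-rule on 4]
6. b, w0   [→-rule on 2 (branches; this branch)]
Accessibility: w0Rw0
Branch closes: b and ¬b both at w0.
Every branch closes (one shown): valid in T, hence also in S4, S5 (every theorem of T is a theorem of S4 and S5).
K-tableau for the negation ¬((¬b → b) → ◇(¬b → b)):
1. ¬((¬b → b) → ◇(¬b → b)), w0
2. ¬b → b, w0   [¬→-rule on 1]
3. ¬◇(¬b → b), w0   [¬→-rule on 1]
4. b, w0   [→-rule on 2 (branches; this branch)]
Complete open branch: countermodel on a K-frame, so not valid in K.

T, S4, S5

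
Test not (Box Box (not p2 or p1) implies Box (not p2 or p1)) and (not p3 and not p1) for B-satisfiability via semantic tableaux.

1. not (Box Box (not p2 or p1) implies Box (not p2 or p1)) and (not p3 and not p1), w0
2. not (Box Box (not p2 or p1) implies Box (not p2 or p1)), w0
3. not p3 and not p1, w0
4. Box Box (not p2 or p1), w0
5. not Box (not p2 or p1), w0
6. not p3, w0
7. not p1, w0
8. Box (not p2 or p1), w0
9. not p2 or p1, w0
10. not p2, w0
11. not (not p2 or p1), w1
12. p2, w1
13. not p1, w1
14. Box (not p2 or p1), w1
15. not p2 or p1, w1
16. p1, w1
Accessibility: w0Rw0, w0Rw1, w1Rw0, w1Rw1
Branch closes: p1 and not p1 both at w1.
Every branch closes; the branch above is one of them.

Unsatisfiable (every branch closes)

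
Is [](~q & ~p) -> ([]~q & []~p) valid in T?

Tableau for the negation ~([](~q & ~p) -> ([]~q & []~p)):
1. ~([](~q & ~p) -> ([]~q & []~p)), 0
2. [](~q & ~p), 0
3. ~([]~q & []~p), 0
4. ~q & ~p, 0
5. ~q, 0
6. ~p, 0
7. ~[]~p, 0
8. p, 1
9. ~q & ~p, 1
10. ~q, 1
11. ~p, 1
Accessibility: 0R0, 0R1, 1R1
Branch closes: p and ~p both at 1.
Every branch of the negation's tableau closes; the branch above is one of them.

Valid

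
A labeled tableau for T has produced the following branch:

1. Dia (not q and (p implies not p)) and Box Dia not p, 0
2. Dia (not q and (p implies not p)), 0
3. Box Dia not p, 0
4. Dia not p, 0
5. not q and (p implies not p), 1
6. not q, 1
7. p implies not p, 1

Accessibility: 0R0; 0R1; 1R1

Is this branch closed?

No atom appears with both signs at the same world.

Open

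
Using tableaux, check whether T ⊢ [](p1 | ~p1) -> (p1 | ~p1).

Valid

Tableau for the negation ~([](p1 | ~p1) -> (p1 | ~p1)):
1. ~([](p1 | ~p1) -> (p1 | ~p1)), 0
2. [](p1 | ~p1), 0
3. ~(p1 | ~p1), 0
4. ~p1, 0
5. p1, 0
Accessibility: 0R0
Branch closes: p1 and ~p1 both at 0.
All branches of the negation close; one closing branch shown above.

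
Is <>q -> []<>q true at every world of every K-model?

No, not valid

Tableau for the negation ~(<>q -> []<>q):
1. ~(<>q -> []<>q), w0
2. <>q, w0   [~->-rule on 1]
3. ~[]<>q, w0   [~->-rule on 1]
4. q, w1   [<>-rule on 2: fresh world w1, w0Rw1]
5. ~<>q, w2   [~[]-rule on 3: fresh world w2, w0Rw2]
Accessibility: w0Rw1, w0Rw2
The negation has an open branch (countermodel exists).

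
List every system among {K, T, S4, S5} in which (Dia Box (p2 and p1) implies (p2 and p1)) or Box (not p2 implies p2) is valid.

S5-tableau for the negation not ((Dia Box (p2 and p1) implies (p2 and p1)) or Box (not p2 implies p2)):
1. not ((Dia Box (p2 and p1) implies (p2 and p1)) or Box (not p2 implies p2)), u
2. not (Dia Box (p2 and p1) implies (p2 and p1)), u
3. not Box (not p2 implies p2), u
4. Dia Box (p2 and p1), u
5. not (p2 and p1), u
6. not p1, u
7. not (not p2 implies p2), v
8. not p2, v
9. Box (p2 and p1), w
10. p2 and p1, u
11. p2, u
12. p1, u
Accessibility: uRu, uRv, uRw, vRu, vRv, vRw, wRu, wRv, wRw
Branch closes: p1 and not p1 both at u.
Every branch closes (one shown): valid in S5.
S4-tableau for the negation not ((Dia Box (p2 and p1) implies (p2 and p1)) or Box (not p2 implies p2)):
1. not ((Dia Box (p2 and p1) implies (p2 and p1)) or Box (not p2 implies p2)), u
2. not (Dia Box (p2 and p1) implies (p2 and p1)), u
3. not Box (not p2 implies p2), u
4. Dia Box (p2 and p1), u
5. not (p2 and p1), u
6. not p1, u
7. not (not p2 implies p2), v
8. not p2, v
9. Box (p2 and p1), w
10. p2 and p1, w
11. p2, w
12. p1, w
Accessibility: uRu, uRv, uRw, vRv, wRw
Complete open branch: countermodel on an S4-frame, so not valid in S4, nor in K, T (the same frame is also a K-frame and a T-frame).

S5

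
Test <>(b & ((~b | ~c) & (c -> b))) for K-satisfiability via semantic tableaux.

1. <>(b & ((~b | ~c) & (c -> b))), w0
2. b & ((~b | ~c) & (c -> b)), w1
3. b, w1
4. (~b | ~c) & (c -> b), w1
5. ~b | ~c, w1
6. c -> b, w1
7. ~c, w1
Accessibility: w0Rw1

Satisfiable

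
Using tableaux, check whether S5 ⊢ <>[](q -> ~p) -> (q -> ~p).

Yes, valid

Tableau for the negation ~(<>[](q -> ~p) -> (q -> ~p)):
1. ~(<>[](q -> ~p) -> (q -> ~p)), 0
2. <>[](q -> ~p), 0   [~->-rule on 1]
3. ~(q -> ~p), 0   [~->-rule on 1]
4. q, 0   [~->-rule on 3]
5. p, 0   [~->-rule on 3]
6. [](q -> ~p), 1   [<>-rule on 2: fresh world 1, 0R1]
7. q -> ~p, 0   [[]-rule on 6 via 1R0]
8. q -> ~p, 1   [[]-rule on 6 via 1R1]
9. ~p, 0   [->-rule on 7 (branches; this branch)]
Accessibility: 0R0, 0R1, 1R0, 1R1
Branch closes: p and ~p both at 0.
Every branch of the negation's tableau closes; the branch above is one of them.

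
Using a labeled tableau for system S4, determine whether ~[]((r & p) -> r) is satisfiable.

1. ~[]((r & p) -> r), 0
2. ~((r & p) -> r), 1
3. r & p, 1
4. ~r, 1
5. r, 1
6. p, 1
Accessibility: 0R0, 0R1, 1R1
Branch closes: r and ~r both at 1.
(One branch shown.) All branches close.

Unsatisfiable (every branch closes)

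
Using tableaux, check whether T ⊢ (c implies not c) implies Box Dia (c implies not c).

No, not valid

Tableau for the negation not ((c implies not c) implies Box Dia (c implies not c)):
1. not ((c implies not c) implies Box Dia (c implies not c)), w0
2. c implies not c, w0
3. not Box Dia (c implies not c), w0
4. not c, w0
5. not Dia (c implies not c), w1
6. not (c implies not c), w1
7. c, w1
Accessibility: w0Rw0, w0Rw1, w1Rw1
The negation has an open branch (countermodel exists).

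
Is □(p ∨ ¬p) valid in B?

Valid in B

Tableau for the negation ¬□(p ∨ ¬p):
1. ¬□(p ∨ ¬p), 0
2. ¬(p ∨ ¬p), 1
3. ¬p, 1
4. p, 1
Accessibility: 0R0, 0R1, 1R0, 1R1
Branch closes: p and ¬p both at 1.
Every branch of the negation's tableau closes; the branch above is one of them.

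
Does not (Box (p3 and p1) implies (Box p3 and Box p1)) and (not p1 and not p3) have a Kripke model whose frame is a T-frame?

1. not (Box (p3 and p1) implies (Box p3 and Box p1)) and (not p1 and not p3), 0
2. not (Box (p3 and p1) implies (Box p3 and Box p1)), 0
3. not p1 and not p3, 0
4. Box (p3 and p1), 0
5. not (Box p3 and Box p1), 0
6. not p1, 0
7. not p3, 0
8. p3 and p1, 0
9. p3, 0
10. p1, 0
Accessibility: 0R0
Branch closes: p3 and not p3 both at 0.
(One branch shown.) All branches close.

Unsatisfiable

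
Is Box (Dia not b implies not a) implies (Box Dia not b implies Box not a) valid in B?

Tableau for the negation not (Box (Dia not b implies not a) implies (Box Dia not b implies Box not a)):
1. not (Box (Dia not b implies not a) implies (Box Dia not b implies Box not a)), 0
2. Box (Dia not b implies not a), 0
3. not (Box Dia not b implies Box not a), 0
4. Box Dia not b, 0
5. not Box not a, 0
6. Dia not b implies not a, 0
7. Dia not b, 0
8. not a, 0
9. a, 1
10. Dia not b implies not a, 1
11. Dia not b, 1
12. not Dia not b, 1
13. b, 0
14. b, 1
15. not b, 2
16. Dia not b implies not a, 2
17. Dia not b, 2
18. not a, 2
19. not b, 3
20. b, 3
Accessibility: 0R0, 0R1, 0R2, 1R0, 1R1, 1R3, 2R0, 2R2, 3R1, 3R3
Branch closes: b and not b both at 3.
Every branch of the negation's tableau closes; the branch above is one of them.

Yes, valid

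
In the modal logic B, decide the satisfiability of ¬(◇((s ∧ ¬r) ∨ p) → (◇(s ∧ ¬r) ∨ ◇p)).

1. ¬(◇((s ∧ ¬r) ∨ p) → (◇(s ∧ ¬r) ∨ ◇p)), 0
2. ◇((s ∧ ¬r) ∨ p), 0
3. ¬(◇(s ∧ ¬r) ∨ ◇p), 0
4. ¬◇(s ∧ ¬r), 0
5. ¬◇p, 0
6. ¬(s ∧ ¬r), 0
7. ¬p, 0
8. r, 0
9. (s ∧ ¬r) ∨ p, 1
10. ¬(s ∧ ¬r), 1
11. ¬p, 1
12. s ∧ ¬r, 1
13. s, 1
14. ¬r, 1
15. r, 1
Accessibility: 0R0, 0R1, 1R0, 1R1
Branch closes: r and ¬r both at 1.
All branches of the tableau close; one closing branch shown above.

Unsatisfiable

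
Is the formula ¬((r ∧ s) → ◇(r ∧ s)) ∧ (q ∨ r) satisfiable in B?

No, unsatisfiable

1. ¬((r ∧ s) → ◇(r ∧ s)) ∧ (q ∨ r), 0
2. ¬((r ∧ s) → ◇(r ∧ s)), 0
3. q ∨ r, 0
4. r ∧ s, 0
5. ¬◇(r ∧ s), 0
6. r, 0
7. s, 0
8. ¬(r ∧ s), 0
9. ¬s, 0
Accessibility: 0R0
Branch closes: s and ¬s both at 0.
(One branch shown.) All branches close.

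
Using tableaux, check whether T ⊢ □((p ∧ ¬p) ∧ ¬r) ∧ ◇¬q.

Invalid (countermodel exists)

Tableau for the negation ¬(□((p ∧ ¬p) ∧ ¬r) ∧ ◇¬q):
1. ¬(□((p ∧ ¬p) ∧ ¬r) ∧ ◇¬q), w0
2. ¬◇¬q, w0   [¬∧-rule on 1 (branches; this branch)]
3. q, w0   [¬◇-rule on 2 via w0Rw0]
Accessibility: w0Rw0
The negation has an open branch (countermodel exists).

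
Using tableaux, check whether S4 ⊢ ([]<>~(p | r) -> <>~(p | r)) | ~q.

Tableau for the negation ~(([]<>~(p | r) -> <>~(p | r)) | ~q):
1. ~(([]<>~(p | r) -> <>~(p | r)) | ~q), 0
2. ~([]<>~(p | r) -> <>~(p | r)), 0   [~|-rule on 1]
3. q, 0   [~|-rule on 1]
4. []<>~(p | r), 0   [~->-rule on 2]
5. ~<>~(p | r), 0   [~->-rule on 2]
6. <>~(p | r), 0   [[]-rule on 4 via 0R0]
7. p | r, 0   [~<>-rule on 5 via 0R0]
8. r, 0   [|-rule on 7 (branches; this branch)]
9. ~(p | r), 1   [<>-rule on 6: fresh world 1, 0R1]
10. ~p, 1   [~|-rule on 9]
11. ~r, 1   [~|-rule on 9]
12. <>~(p | r), 1   [[]-rule on 4 via 0R1]
13. p | r, 1   [~<>-rule on 5 via 0R1]
14. r, 1   [|-rule on 13 (branches; this branch)]
Accessibility: 0R0, 0R1, 1R1
Branch closes: r and ~r both at 1.
All branches of the negation close; one closing branch shown above.

Valid in S4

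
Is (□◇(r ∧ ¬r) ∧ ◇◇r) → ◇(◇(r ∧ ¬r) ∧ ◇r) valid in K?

Valid in K

Tableau for the negation ¬((□◇(r ∧ ¬r) ∧ ◇◇r) → ◇(◇(r ∧ ¬r) ∧ ◇r)):
1. ¬((□◇(r ∧ ¬r) ∧ ◇◇r) → ◇(◇(r ∧ ¬r) ∧ ◇r)), 0
2. □◇(r ∧ ¬r) ∧ ◇◇r, 0   [¬→-rule on 1]
3. ¬◇(◇(r ∧ ¬r) ∧ ◇r), 0   [¬→-rule on 1]
4. □◇(r ∧ ¬r), 0   [∧-rule on 2]
5. ◇◇r, 0   [∧-rule on 2]
6. ◇r, 1   [◇-rule on 5: fresh world 1, 0R1]
7. ¬(◇(r ∧ ¬r) ∧ ◇r), 1   [¬◇-rule on 3 via 0R1]
8. ◇(r ∧ ¬r), 1   [□-rule on 4 via 0R1]
9. ¬◇(r ∧ ¬r), 1   [¬∧-rule on 7 (branches; this branch)]
10. r, 2   [◇-rule on 6: fresh world 2, 1R2]
11. ¬(r ∧ ¬r), 2   [¬◇-rule on 9 via 1R2]
12. r ∧ ¬r, 3   [◇-rule on 8: fresh world 3, 1R3]
13. r, 3   [∧-rule on 12]
14. ¬r, 3   [∧-rule on 12]
Accessibility: 0R1, 1R2, 1R3
Branch closes: r and ¬r both at 3.
Every branch of the negation's tableau closes; the branch above is one of them.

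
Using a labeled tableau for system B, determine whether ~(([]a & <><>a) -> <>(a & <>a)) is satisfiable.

1. ~(([]a & <><>a) -> <>(a & <>a)), u
2. []a & <><>a, u
3. ~<>(a & <>a), u
4. []a, u
5. <><>a, u
6. ~(a & <>a), u
7. a, u
8. ~<>a, u
9. ~a, u
Accessibility: uRu
Branch closes: a and ~a both at u.
All branches of the tableau close; one closing branch shown above.

Unsatisfiable (every branch closes)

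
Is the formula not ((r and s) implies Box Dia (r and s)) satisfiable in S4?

Yes, satisfiable

1. not ((r and s) implies Box Dia (r and s)), w0
2. r and s, w0   [neg-implies-rule on 1]
3. not Box Dia (r and s), w0   [neg-implies-rule on 1]
4. r, w0   [and-rule on 2]
5. s, w0   [and-rule on 2]
6. not Dia (r and s), w1   [neg-Box-rule on 3: fresh world w1, w0Rw1]
7. not (r and s), w1   [neg-Dia-rule on 6 via w1Rw1]
8. not s, w1   [neg-and-rule on 7 (branches; this branch)]
Accessibility: w0Rw0, w0Rw1, w1Rw1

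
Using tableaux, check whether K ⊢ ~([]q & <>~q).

Yes, valid

Tableau for the negation []q & <>~q:
1. []q & <>~q, w0
2. []q, w0   [&-rule on 1]
3. <>~q, w0   [&-rule on 1]
4. ~q, w1   [<>-rule on 3: fresh world w1, w0Rw1]
5. q, w1   [[]-rule on 2 via w0Rw1]
Accessibility: w0Rw1
Branch closes: q and ~q both at w1.
All branches of the negation close; one closing branch shown above.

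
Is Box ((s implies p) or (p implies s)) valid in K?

Tableau for the negation not Box ((s implies p) or (p implies s)):
1. not Box ((s implies p) or (p implies s)), u
2. not ((s implies p) or (p implies s)), v
3. not (s implies p), v
4. not (p implies s), v
5. s, v
6. not p, v
7. p, v
8. not s, v
Accessibility: uRv
Branch closes: p and not p both at v.
All branches of the negation close; one closing branch shown above.

Yes, valid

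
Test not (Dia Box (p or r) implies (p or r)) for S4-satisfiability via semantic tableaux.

1. not (Dia Box (p or r) implies (p or r)), 0
2. Dia Box (p or r), 0
3. not (p or r), 0
4. not p, 0
5. not r, 0
6. Box (p or r), 1
7. p or r, 1
8. r, 1
Accessibility: 0R0, 0R1, 1R1

Satisfiable (open branch found)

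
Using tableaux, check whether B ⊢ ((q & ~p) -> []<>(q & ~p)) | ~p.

Valid in B

Tableau for the negation ~(((q & ~p) -> []<>(q & ~p)) | ~p):
1. ~(((q & ~p) -> []<>(q & ~p)) | ~p), 0
2. ~((q & ~p) -> []<>(q & ~p)), 0
3. p, 0
4. q & ~p, 0
5. ~[]<>(q & ~p), 0
6. q, 0
7. ~p, 0
Accessibility: 0R0
Branch closes: p and ~p both at 0.
Every branch of the negation's tableau closes; the branch above is one of them.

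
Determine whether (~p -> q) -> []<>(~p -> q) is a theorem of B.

Yes, valid

Tableau for the negation ~((~p -> q) -> []<>(~p -> q)):
1. ~((~p -> q) -> []<>(~p -> q)), w0
2. ~p -> q, w0
3. ~[]<>(~p -> q), w0
4. q, w0
5. ~<>(~p -> q), w1
6. ~(~p -> q), w0
7. ~p, w0
8. ~q, w0
Accessibility: w0Rw0, w0Rw1, w1Rw0, w1Rw1
Branch closes: q and ~q both at w0.
All branches of the negation close; one closing branch shown above.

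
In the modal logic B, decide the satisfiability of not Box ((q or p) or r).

Yes, satisfiable

1. not Box ((q or p) or r), 0
2. not ((q or p) or r), 1
3. not (q or p), 1
4. not r, 1
5. not q, 1
6. not p, 1
Accessibility: 0R0, 0R1, 1R0, 1R1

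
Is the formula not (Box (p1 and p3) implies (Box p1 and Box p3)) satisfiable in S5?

Unsatisfiable (every branch closes)

1. not (Box (p1 and p3) implies (Box p1 and Box p3)), 0
2. Box (p1 and p3), 0   [neg-implies-rule on 1]
3. not (Box p1 and Box p3), 0   [neg-implies-rule on 1]
4. p1 and p3, 0   [Box-rule on 2 via 0R0]
5. p1, 0   [and-rule on 4]
6. p3, 0   [and-rule on 4]
7. not Box p3, 0   [neg-and-rule on 3 (branches; this branch)]
8. not p3, 1   [neg-Box-rule on 7: fresh world 1, 0R1]
9. p1 and p3, 1   [Box-rule on 2 via 0R1]
10. p1, 1   [and-rule on 9]
11. p3, 1   [and-rule on 9]
Accessibility: 0R0, 0R1, 1R0, 1R1
Branch closes: p3 and not p3 both at 1.
All branches of the tableau close; one closing branch shown above.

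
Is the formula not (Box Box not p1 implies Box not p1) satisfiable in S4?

Unsatisfiable

1. not (Box Box not p1 implies Box not p1), u
2. Box Box not p1, u   [neg-implies-rule on 1]
3. not Box not p1, u   [neg-implies-rule on 1]
4. Box not p1, u   [Box-rule on 2 via uRu]
5. not p1, u   [Box-rule on 4 via uRu]
6. p1, v   [neg-Box-rule on 3: fresh world v, uRv]
7. Box not p1, v   [Box-rule on 2 via uRv]
8. not p1, v   [Box-rule on 4 via uRv]
Accessibility: uRu, uRv, vRv
Branch closes: p1 and not p1 both at v.
Every branch closes; the branch above is one of them.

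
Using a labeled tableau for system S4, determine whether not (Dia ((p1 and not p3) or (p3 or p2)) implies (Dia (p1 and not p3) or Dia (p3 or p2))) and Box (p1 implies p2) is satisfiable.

1. not (Dia ((p1 and not p3) or (p3 or p2)) implies (Dia (p1 and not p3) or Dia (p3 or p2))) and Box (p1 implies p2), u
2. not (Dia ((p1 and not p3) or (p3 or p2)) implies (Dia (p1 and not p3) or Dia (p3 or p2))), u   [and-rule on 1]
3. Box (p1 implies p2), u   [and-rule on 1]
4. Dia ((p1 and not p3) or (p3 or p2)), u   [neg-implies-rule on 2]
5. not (Dia (p1 and not p3) or Dia (p3 or p2)), u   [neg-implies-rule on 2]
6. not Dia (p1 and not p3), u   [neg-or-rule on 5]
7. not Dia (p3 or p2), u   [neg-or-rule on 5]
8. p1 implies p2, u   [Box-rule on 3 via uRu]
9. not (p1 and not p3), u   [neg-Dia-rule on 6 via uRu]
10. not (p3 or p2), u   [neg-Dia-rule on 7 via uRu]
11. not p3, u   [neg-or-rule on 10]
12. not p2, u   [neg-or-rule on 10]
13. not p1, u   [implies-rule on 8 (branches; this branch)]
14. (p1 and not p3) or (p3 or p2), v   [Dia-rule on 4: fresh world v, uRv]
15. p1 implies p2, v   [Box-rule on 3 via uRv]
16. not (p1 and not p3), v   [neg-Dia-rule on 6 via uRv]
17. not (p3 or p2), v   [neg-Dia-rule on 7 via uRv]
18. not p3, v   [neg-or-rule on 17]
19. not p2, v   [neg-or-rule on 17]
20. p3 or p2, v   [or-rule on 14 (branches; this branch)]
21. not p1, v   [implies-rule on 15 (branches; this branch)]
22. p2, v   [or-rule on 20 (branches; this branch)]
Accessibility: uRu, uRv, vRv
Branch closes: p2 and not p2 both at v.
All branches of the tableau close; one closing branch shown above.

Unsatisfiable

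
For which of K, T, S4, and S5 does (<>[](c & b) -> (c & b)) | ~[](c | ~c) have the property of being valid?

S5

S5-tableau for the negation ~((<>[](c & b) -> (c & b)) | ~[](c | ~c)):
1. ~((<>[](c & b) -> (c & b)) | ~[](c | ~c)), 0
2. ~(<>[](c & b) -> (c & b)), 0
3. [](c | ~c), 0
4. <>[](c & b), 0
5. ~(c & b), 0
6. c | ~c, 0
7. ~b, 0
8. ~c, 0
9. [](c & b), 1
10. c | ~c, 1
11. c & b, 0
12. c, 0
13. b, 0
Accessibility: 0R0, 0R1, 1R0, 1R1
Branch closes: c and ~c both at 0.
Every branch closes (one shown): valid in S5.
S4-tableau for the negation ~((<>[](c & b) -> (c & b)) | ~[](c | ~c)):
1. ~((<>[](c & b) -> (c & b)) | ~[](c | ~c)), 0
2. ~(<>[](c & b) -> (c & b)), 0
3. [](c | ~c), 0
4. <>[](c & b), 0
5. ~(c & b), 0
6. c | ~c, 0
7. ~b, 0
8. ~c, 0
9. [](c & b), 1
10. c | ~c, 1
11. c & b, 1
12. c, 1
13. b, 1
Accessibility: 0R0, 0R1, 1R1
Complete open branch: countermodel on an S4-frame, so not valid in S4, nor in K, T (the same frame is also a K-frame and a T-frame).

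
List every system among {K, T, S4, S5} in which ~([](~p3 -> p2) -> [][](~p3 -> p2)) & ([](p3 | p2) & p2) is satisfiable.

K, T

T-tableau for the formula:
1. ~([](~p3 -> p2) -> [][](~p3 -> p2)) & ([](p3 | p2) & p2), w0
2. ~([](~p3 -> p2) -> [][](~p3 -> p2)), w0
3. [](p3 | p2) & p2, w0
4. [](~p3 -> p2), w0
5. ~[][](~p3 -> p2), w0
6. [](p3 | p2), w0
7. p2, w0
8. ~p3 -> p2, w0
9. p3 | p2, w0
10. ~[](~p3 -> p2), w1
11. ~p3 -> p2, w1
12. p3 | p2, w1
13. p2, w1
14. ~(~p3 -> p2), w2
15. ~p3, w2
16. ~p2, w2
Accessibility: w0Rw0, w0Rw1, w1Rw1, w1Rw2, w2Rw2
Complete open branch: satisfiable in T, hence also in K (this T-model is also a K-model).
S4-tableau for the formula:
1. ~([](~p3 -> p2) -> [][](~p3 -> p2)) & ([](p3 | p2) & p2), w0
2. ~([](~p3 -> p2) -> [][](~p3 -> p2)), w0
3. [](p3 | p2) & p2, w0
4. [](~p3 -> p2), w0
5. ~[][](~p3 -> p2), w0
6. [](p3 | p2), w0
7. p2, w0
8. ~p3 -> p2, w0
9. p3 | p2, w0
10. ~[](~p3 -> p2), w1
11. ~p3 -> p2, w1
12. p3 | p2, w1
13. p2, w1
14. ~(~p3 -> p2), w2
15. ~p3, w2
16. ~p2, w2
17. ~p3 -> p2, w2
18. p3 | p2, w2
19. p2, w2
Accessibility: w0Rw0, w0Rw1, w0Rw2, w1Rw1, w1Rw2, w2Rw2
Branch closes: p2 and ~p2 both at w2.
Every branch closes (one shown): unsatisfiable in S4, hence also in S5 (every S5-frame is an S4-frame).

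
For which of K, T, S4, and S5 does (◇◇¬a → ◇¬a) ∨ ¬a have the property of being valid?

S4-tableau for the negation ¬((◇◇¬a → ◇¬a) ∨ ¬a):
1. ¬((◇◇¬a → ◇¬a) ∨ ¬a), w0
2. ¬(◇◇¬a → ◇¬a), w0   [¬∨-rule on 1]
3. a, w0   [¬∨-rule on 1]
4. ◇◇¬a, w0   [¬→-rule on 2]
5. ¬◇¬a, w0   [¬→-rule on 2]
6. ◇¬a, w1   [◇-rule on 4: fresh world w1, w0Rw1]
7. a, w1   [¬◇-rule on 5 via w0Rw1]
8. ¬a, w2   [◇-rule on 6: fresh world w2, w1Rw2]
9. a, w2   [¬◇-rule on 5 via w0Rw2]
Accessibility: w0Rw0, w0Rw1, w0Rw2, w1Rw1, w1Rw2, w2Rw2
Branch closes: a and ¬a both at w2.
Every branch closes (one shown): valid in S4, hence also in S5 (every theorem of S4 is a theorem of S5).
T-tableau for the negation ¬((◇◇¬a → ◇¬a) ∨ ¬a):
1. ¬((◇◇¬a → ◇¬a) ∨ ¬a), w0
2. ¬(◇◇¬a → ◇¬a), w0   [¬∨-rule on 1]
3. a, w0   [¬∨-rule on 1]
4. ◇◇¬a, w0   [¬→-rule on 2]
5. ¬◇¬a, w0   [¬→-rule on 2]
6. ◇¬a, w1   [◇-rule on 4: fresh world w1, w0Rw1]
7. a, w1   [¬◇-rule on 5 via w0Rw1]
8. ¬a, w2   [◇-rule on 6: fresh world w2, w1Rw2]
Accessibility: w0Rw0, w0Rw1, w1Rw1, w1Rw2, w2Rw2
Complete open branch: countermodel on a T-frame, so not valid in T, nor in K (the same frame is also a K-frame).

S4, S5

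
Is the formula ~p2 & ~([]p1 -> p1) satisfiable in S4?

1. ~p2 & ~([]p1 -> p1), u
2. ~p2, u
3. ~([]p1 -> p1), u
4. []p1, u
5. ~p1, u
6. p1, u
Accessibility: uRu
Branch closes: p1 and ~p1 both at u.
(One branch shown.) All branches close.

Unsatisfiable (every branch closes)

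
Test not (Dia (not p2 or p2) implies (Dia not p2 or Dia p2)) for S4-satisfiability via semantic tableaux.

1. not (Dia (not p2 or p2) implies (Dia not p2 or Dia p2)), u
2. Dia (not p2 or p2), u   [neg-implies-rule on 1]
3. not (Dia not p2 or Dia p2), u   [neg-implies-rule on 1]
4. not Dia not p2, u   [neg-or-rule on 3]
5. not Dia p2, u   [neg-or-rule on 3]
6. p2, u   [neg-Dia-rule on 4 via uRu]
7. not p2, u   [neg-Dia-rule on 5 via uRu]
Accessibility: uRu
Branch closes: p2 and not p2 both at u.
All branches of the tableau close; one closing branch shown above.

Unsatisfiable (every branch closes)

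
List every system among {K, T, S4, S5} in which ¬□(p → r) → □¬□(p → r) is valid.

S5-tableau for the negation ¬(¬□(p → r) → □¬□(p → r)):
1. ¬(¬□(p → r) → □¬□(p → r)), 0
2. ¬□(p → r), 0
3. ¬□¬□(p → r), 0
4. ¬(p → r), 1
5. p, 1
6. ¬r, 1
7. □(p → r), 2
8. p → r, 0
9. p → r, 1
10. p → r, 2
11. r, 0
12. r, 1
Accessibility: 0R0, 0R1, 0R2, 1R0, 1R1, 1R2, 2R0, 2R1, 2R2
Branch closes: r and ¬r both at 1.
Every branch closes (one shown): valid in S5.
S4-tableau for the negation ¬(¬□(p → r) → □¬□(p → r)):
1. ¬(¬□(p → r) → □¬□(p → r)), 0
2. ¬□(p → r), 0
3. ¬□¬□(p → r), 0
4. ¬(p → r), 1
5. p, 1
6. ¬r, 1
7. □(p → r), 2
8. p → r, 2
9. r, 2
Accessibility: 0R0, 0R1, 0R2, 1R1, 2R2
Complete open branch: countermodel on an S4-frame, so not valid in S4, nor in K, T (the same frame is also a K-frame and a T-frame).

S5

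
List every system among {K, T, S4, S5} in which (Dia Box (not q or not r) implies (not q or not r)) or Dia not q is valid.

S5

S4-tableau for the negation not ((Dia Box (not q or not r) implies (not q or not r)) or Dia not q):
1. not ((Dia Box (not q or not r) implies (not q or not r)) or Dia not q), u
2. not (Dia Box (not q or not r) implies (not q or not r)), u
3. not Dia not q, u
4. Dia Box (not q or not r), u
5. not (not q or not r), u
6. q, u
7. r, u
8. Box (not q or not r), v
9. q, v
10. not q or not r, v
11. not r, v
Accessibility: uRu, uRv, vRv
Complete open branch: countermodel on an S4-frame, so not valid in S4, nor in K, T (the same frame is also a K-frame and a T-frame).
S5-tableau for the negation not ((Dia Box (not q or not r) implies (not q or not r)) or Dia not q):
1. not ((Dia Box (not q or not r) implies (not q or not r)) or Dia not q), u
2. not (Dia Box (not q or not r) implies (not q or not r)), u
3. not Dia not q, u
4. Dia Box (not q or not r), u
5. not (not q or not r), u
6. q, u
7. r, u
8. Box (not q or not r), v
9. q, v
10. not q or not r, u
11. not q or not r, v
12. not r, u
Accessibility: uRu, uRv, vRu, vRv
Branch closes: r and not r both at u.
Every branch closes (one shown): valid in S5.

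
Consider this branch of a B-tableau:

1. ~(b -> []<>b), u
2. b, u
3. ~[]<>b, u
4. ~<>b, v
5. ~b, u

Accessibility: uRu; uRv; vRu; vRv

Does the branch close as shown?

Both b and ~b appear at u.

Closed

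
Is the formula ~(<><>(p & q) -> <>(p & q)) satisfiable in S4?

1. ~(<><>(p & q) -> <>(p & q)), w0
2. <><>(p & q), w0
3. ~<>(p & q), w0
4. ~(p & q), w0
5. ~q, w0
6. <>(p & q), w1
7. ~(p & q), w1
8. ~q, w1
9. p & q, w2
10. p, w2
11. q, w2
12. ~(p & q), w2
13. ~q, w2
Accessibility: w0Rw0, w0Rw1, w0Rw2, w1Rw1, w1Rw2, w2Rw2
Branch closes: q and ~q both at w2.
(One branch shown.) All branches close.

Unsatisfiable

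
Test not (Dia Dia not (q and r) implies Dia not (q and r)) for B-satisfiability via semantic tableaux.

Yes, satisfiable

1. not (Dia Dia not (q and r) implies Dia not (q and r)), 0
2. Dia Dia not (q and r), 0
3. not Dia not (q and r), 0
4. q and r, 0
5. q, 0
6. r, 0
7. Dia not (q and r), 1
8. q and r, 1
9. q, 1
10. r, 1
11. not (q and r), 2
12. not r, 2
Accessibility: 0R0, 0R1, 1R0, 1R1, 1R2, 2R1, 2R2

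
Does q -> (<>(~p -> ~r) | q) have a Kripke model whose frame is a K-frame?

Satisfiable

1. q -> (<>(~p -> ~r) | q), w0
2. <>(~p -> ~r) | q, w0   [->-rule on 1 (branches; this branch)]
3. q, w0   [|-rule on 2 (branches; this branch)]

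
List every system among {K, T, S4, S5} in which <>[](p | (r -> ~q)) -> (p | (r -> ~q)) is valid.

S5

S4-tableau for the negation ~(<>[](p | (r -> ~q)) -> (p | (r -> ~q))):
1. ~(<>[](p | (r -> ~q)) -> (p | (r -> ~q))), 0
2. <>[](p | (r -> ~q)), 0
3. ~(p | (r -> ~q)), 0
4. ~p, 0
5. ~(r -> ~q), 0
6. r, 0
7. q, 0
8. [](p | (r -> ~q)), 1
9. p | (r -> ~q), 1
10. r -> ~q, 1
11. ~q, 1
Accessibility: 0R0, 0R1, 1R1
Complete open branch: countermodel on an S4-frame, so not valid in S4, nor in K, T (the same frame is also a K-frame and a T-frame).
S5-tableau for the negation ~(<>[](p | (r -> ~q)) -> (p | (r -> ~q))):
1. ~(<>[](p | (r -> ~q)) -> (p | (r -> ~q))), 0
2. <>[](p | (r -> ~q)), 0
3. ~(p | (r -> ~q)), 0
4. ~p, 0
5. ~(r -> ~q), 0
6. r, 0
7. q, 0
8. [](p | (r -> ~q)), 1
9. p | (r -> ~q), 0
10. p | (r -> ~q), 1
11. r -> ~q, 0
12. r -> ~q, 1
13. ~q, 0
Accessibility: 0R0, 0R1, 1R0, 1R1
Branch closes: q and ~q both at 0.
Every branch closes (one shown): valid in S5.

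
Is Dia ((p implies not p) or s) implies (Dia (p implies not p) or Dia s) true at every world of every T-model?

Tableau for the negation not (Dia ((p implies not p) or s) implies (Dia (p implies not p) or Dia s)):
1. not (Dia ((p implies not p) or s) implies (Dia (p implies not p) or Dia s)), u
2. Dia ((p implies not p) or s), u   [neg-implies-rule on 1]
3. not (Dia (p implies not p) or Dia s), u   [neg-implies-rule on 1]
4. not Dia (p implies not p), u   [neg-or-rule on 3]
5. not Dia s, u   [neg-or-rule on 3]
6. not (p implies not p), u   [neg-Dia-rule on 4 via uRu]
7. p, u   [neg-implies-rule on 6]
8. not s, u   [neg-Dia-rule on 5 via uRu]
9. (p implies not p) or s, v   [Dia-rule on 2: fresh world v, uRv]
10. not (p implies not p), v   [neg-Dia-rule on 4 via uRv]
11. p, v   [neg-implies-rule on 10]
12. not s, v   [neg-Dia-rule on 5 via uRv]
13. p implies not p, v   [or-rule on 9 (branches; this branch)]
14. not p, v   [implies-rule on 13 (branches; this branch)]
Accessibility: uRu, uRv, vRv
Branch closes: p and not p both at v.
Every branch of the negation's tableau closes; the branch above is one of them.

Valid in T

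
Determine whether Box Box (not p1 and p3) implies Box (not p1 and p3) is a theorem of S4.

Tableau for the negation not (Box Box (not p1 and p3) implies Box (not p1 and p3)):
1. not (Box Box (not p1 and p3) implies Box (not p1 and p3)), 0
2. Box Box (not p1 and p3), 0   [neg-implies-rule on 1]
3. not Box (not p1 and p3), 0   [neg-implies-rule on 1]
4. Box (not p1 and p3), 0   [Box-rule on 2 via 0R0]
5. not p1 and p3, 0   [Box-rule on 4 via 0R0]
6. not p1, 0   [and-rule on 5]
7. p3, 0   [and-rule on 5]
8. not (not p1 and p3), 1   [neg-Box-rule on 3: fresh world 1, 0R1]
9. Box (not p1 and p3), 1   [Box-rule on 2 via 0R1]
10. not p1 and p3, 1   [Box-rule on 4 via 0R1]
11. not p1, 1   [and-rule on 10]
12. p3, 1   [and-rule on 10]
13. not p3, 1   [neg-and-rule on 8 (branches; this branch)]
Accessibility: 0R0, 0R1, 1R1
Branch closes: p3 and not p3 both at 1.
Every branch of the negation's tableau closes; the branch above is one of them.

Valid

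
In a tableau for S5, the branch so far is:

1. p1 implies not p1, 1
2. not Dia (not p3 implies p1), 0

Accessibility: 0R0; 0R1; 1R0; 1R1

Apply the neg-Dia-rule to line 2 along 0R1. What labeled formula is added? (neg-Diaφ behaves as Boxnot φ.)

not (not p3 implies p1), 1

neg-Diaφ behaves as Boxnot φ: propagate the negated body to each accessible world.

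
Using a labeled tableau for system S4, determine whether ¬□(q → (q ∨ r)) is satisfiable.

Unsatisfiable

1. ¬□(q → (q ∨ r)), u
2. ¬(q → (q ∨ r)), v
3. q, v
4. ¬(q ∨ r), v
5. ¬q, v
6. ¬r, v
Accessibility: uRu, uRv, vRv
Branch closes: q and ¬q both at v.
All branches of the tableau close; one closing branch shown above.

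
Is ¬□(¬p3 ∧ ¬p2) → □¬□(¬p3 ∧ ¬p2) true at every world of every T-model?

Tableau for the negation ¬(¬□(¬p3 ∧ ¬p2) → □¬□(¬p3 ∧ ¬p2)):
1. ¬(¬□(¬p3 ∧ ¬p2) → □¬□(¬p3 ∧ ¬p2)), w0
2. ¬□(¬p3 ∧ ¬p2), w0
3. ¬□¬□(¬p3 ∧ ¬p2), w0
4. ¬(¬p3 ∧ ¬p2), w1
5. p2, w1
6. □(¬p3 ∧ ¬p2), w2
7. ¬p3 ∧ ¬p2, w2
8. ¬p3, w2
9. ¬p2, w2
Accessibility: w0Rw0, w0Rw1, w0Rw2, w1Rw1, w2Rw2
The negation has an open branch (countermodel exists).

No, not valid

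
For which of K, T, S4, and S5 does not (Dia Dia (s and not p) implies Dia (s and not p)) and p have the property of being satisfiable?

S4-tableau for the formula:
1. not (Dia Dia (s and not p) implies Dia (s and not p)) and p, w0
2. not (Dia Dia (s and not p) implies Dia (s and not p)), w0
3. p, w0
4. Dia Dia (s and not p), w0
5. not Dia (s and not p), w0
6. not (s and not p), w0
7. Dia (s and not p), w1
8. not (s and not p), w1
9. p, w1
10. s and not p, w2
11. s, w2
12. not p, w2
13. not (s and not p), w2
14. p, w2
Accessibility: w0Rw0, w0Rw1, w0Rw2, w1Rw1, w1Rw2, w2Rw2
Branch closes: p and not p both at w2.
Every branch closes (one shown): unsatisfiable in S4, hence also in S5 (every S5-frame is an S4-frame).
T-tableau for the formula:
1. not (Dia Dia (s and not p) implies Dia (s and not p)) and p, w0
2. not (Dia Dia (s and not p) implies Dia (s and not p)), w0
3. p, w0
4. Dia Dia (s and not p), w0
5. not Dia (s and not p), w0
6. not (s and not p), w0
7. Dia (s and not p), w1
8. not (s and not p), w1
9. p, w1
10. s and not p, w2
11. s, w2
12. not p, w2
Accessibility: w0Rw0, w0Rw1, w1Rw1, w1Rw2, w2Rw2
Complete open branch: satisfiable in T, hence also in K (this T-model is also a K-model).

K, T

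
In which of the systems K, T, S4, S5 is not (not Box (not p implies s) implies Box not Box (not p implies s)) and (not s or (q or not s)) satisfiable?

K, T, S4

S4-tableau for the formula:
1. not (not Box (not p implies s) implies Box not Box (not p implies s)) and (not s or (q or not s)), 0
2. not (not Box (not p implies s) implies Box not Box (not p implies s)), 0
3. not s or (q or not s), 0
4. not Box (not p implies s), 0
5. not Box not Box (not p implies s), 0
6. q or not s, 0
7. not s, 0
8. not (not p implies s), 1
9. not p, 1
10. not s, 1
11. Box (not p implies s), 2
12. not p implies s, 2
13. s, 2
Accessibility: 0R0, 0R1, 0R2, 1R1, 2R2
Complete open branch: satisfiable in S4, hence also in K, T (this S4-model is also a K-model and a T-model).
S5-tableau for the formula:
1. not (not Box (not p implies s) implies Box not Box (not p implies s)) and (not s or (q or not s)), 0
2. not (not Box (not p implies s) implies Box not Box (not p implies s)), 0
3. not s or (q or not s), 0
4. not Box (not p implies s), 0
5. not Box not Box (not p implies s), 0
6. q or not s, 0
7. not s, 0
8. not (not p implies s), 1
9. not p, 1
10. not s, 1
11. Box (not p implies s), 2
12. not p implies s, 0
13. not p implies s, 1
14. not p implies s, 2
15. p, 0
16. s, 1
Accessibility: 0R0, 0R1, 0R2, 1R0, 1R1, 1R2, 2R0, 2R1, 2R2
Branch closes: s and not s both at 1.
Every branch closes (one shown): unsatisfiable in S5.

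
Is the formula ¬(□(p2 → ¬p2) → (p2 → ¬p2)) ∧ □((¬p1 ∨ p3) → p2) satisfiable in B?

1. ¬(□(p2 → ¬p2) → (p2 → ¬p2)) ∧ □((¬p1 ∨ p3) → p2), u
2. ¬(□(p2 → ¬p2) → (p2 → ¬p2)), u
3. □((¬p1 ∨ p3) → p2), u
4. □(p2 → ¬p2), u
5. ¬(p2 → ¬p2), u
6. p2, u
7. (¬p1 ∨ p3) → p2, u
8. p2 → ¬p2, u
9. ¬(¬p1 ∨ p3), u
10. p1, u
11. ¬p3, u
12. ¬p2, u
Accessibility: uRu
Branch closes: p2 and ¬p2 both at u.
(One branch shown.) All branches close.

Unsatisfiable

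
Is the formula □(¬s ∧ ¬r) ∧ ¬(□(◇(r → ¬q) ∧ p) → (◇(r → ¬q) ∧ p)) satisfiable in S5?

1. □(¬s ∧ ¬r) ∧ ¬(□(◇(r → ¬q) ∧ p) → (◇(r → ¬q) ∧ p)), w0
2. □(¬s ∧ ¬r), w0
3. ¬(□(◇(r → ¬q) ∧ p) → (◇(r → ¬q) ∧ p)), w0
4. □(◇(r → ¬q) ∧ p), w0
5. ¬(◇(r → ¬q) ∧ p), w0
6. ¬s ∧ ¬r, w0
7. ¬s, w0
8. ¬r, w0
9. ◇(r → ¬q) ∧ p, w0
10. ◇(r → ¬q), w0
11. p, w0
12. ¬◇(r → ¬q), w0
13. ¬(r → ¬q), w0
14. r, w0
15. q, w0
Accessibility: w0Rw0
Branch closes: r and ¬r both at w0.
All branches of the tableau close; one closing branch shown above.

Unsatisfiable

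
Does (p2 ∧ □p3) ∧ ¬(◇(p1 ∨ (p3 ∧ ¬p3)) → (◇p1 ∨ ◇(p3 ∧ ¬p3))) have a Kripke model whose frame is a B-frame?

No, unsatisfiable

1. (p2 ∧ □p3) ∧ ¬(◇(p1 ∨ (p3 ∧ ¬p3)) → (◇p1 ∨ ◇(p3 ∧ ¬p3))), 0
2. p2 ∧ □p3, 0
3. ¬(◇(p1 ∨ (p3 ∧ ¬p3)) → (◇p1 ∨ ◇(p3 ∧ ¬p3))), 0
4. p2, 0
5. □p3, 0
6. ◇(p1 ∨ (p3 ∧ ¬p3)), 0
7. ¬(◇p1 ∨ ◇(p3 ∧ ¬p3)), 0
8. ¬◇p1, 0
9. ¬◇(p3 ∧ ¬p3), 0
10. p3, 0
11. ¬p1, 0
12. ¬(p3 ∧ ¬p3), 0
13. p1 ∨ (p3 ∧ ¬p3), 1
14. p3, 1
15. ¬p1, 1
16. ¬(p3 ∧ ¬p3), 1
17. p3 ∧ ¬p3, 1
18. ¬p3, 1
Accessibility: 0R0, 0R1, 1R0, 1R1
Branch closes: p3 and ¬p3 both at 1.
All branches of the tableau close; one closing branch shown above.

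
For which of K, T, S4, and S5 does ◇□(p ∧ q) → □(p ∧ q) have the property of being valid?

S5

S4-tableau for the negation ¬(◇□(p ∧ q) → □(p ∧ q)):
1. ¬(◇□(p ∧ q) → □(p ∧ q)), 0
2. ◇□(p ∧ q), 0   [¬→-rule on 1]
3. ¬□(p ∧ q), 0   [¬→-rule on 1]
4. □(p ∧ q), 1   [◇-rule on 2: fresh world 1, 0R1]
5. p ∧ q, 1   [□-rule on 4 via 1R1]
6. p, 1   [∧-rule on 5]
7. q, 1   [∧-rule on 5]
8. ¬(p ∧ q), 2   [¬□-rule on 3: fresh world 2, 0R2]
9. ¬q, 2   [¬∧-rule on 8 (branches; this branch)]
Accessibility: 0R0, 0R1, 0R2, 1R1, 2R2
Complete open branch: countermodel on an S4-frame, so not valid in S4, nor in K, T (the same frame is also a K-frame and a T-frame).
S5-tableau for the negation ¬(◇□(p ∧ q) → □(p ∧ q)):
1. ¬(◇□(p ∧ q) → □(p ∧ q)), 0
2. ◇□(p ∧ q), 0   [¬→-rule on 1]
3. ¬□(p ∧ q), 0   [¬→-rule on 1]
4. □(p ∧ q), 1   [◇-rule on 2: fresh world 1, 0R1]
5. p ∧ q, 0   [□-rule on 4 via 1R0]
6. p, 0   [∧-rule on 5]
7. q, 0   [∧-rule on 5]
8. p ∧ q, 1   [□-rule on 4 via 1R1]
9. p, 1   [∧-rule on 8]
10. q, 1   [∧-rule on 8]
11. ¬(p ∧ q), 2   [¬□-rule on 3: fresh world 2, 0R2]
12. p ∧ q, 2   [□-rule on 4 via 1R2]
13. p, 2   [∧-rule on 12]
14. q, 2   [∧-rule on 12]
15. ¬q, 2   [¬∧-rule on 11 (branches; this branch)]
Accessibility: 0R0, 0R1, 0R2, 1R0, 1R1, 1R2, 2R0, 2R1, 2R2
Branch closes: q and ¬q both at 2.
Every branch closes (one shown): valid in S5.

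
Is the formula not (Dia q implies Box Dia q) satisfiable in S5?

Unsatisfiable (every branch closes)

1. not (Dia q implies Box Dia q), u
2. Dia q, u
3. not Box Dia q, u
4. q, v
5. not Dia q, w
6. not q, u
7. not q, v
Accessibility: uRu, uRv, uRw, vRu, vRv, vRw, wRu, wRv, wRw
Branch closes: q and not q both at v.
All branches of the tableau close; one closing branch shown above.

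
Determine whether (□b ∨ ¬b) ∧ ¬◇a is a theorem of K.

Not valid

Tableau for the negation ¬((□b ∨ ¬b) ∧ ¬◇a):
1. ¬((□b ∨ ¬b) ∧ ¬◇a), 0
2. ◇a, 0
3. a, 1
Accessibility: 0R1
The negation has an open branch (countermodel exists).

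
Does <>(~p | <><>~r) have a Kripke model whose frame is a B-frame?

Yes, satisfiable

1. <>(~p | <><>~r), 0
2. ~p | <><>~r, 1   [<>-rule on 1: fresh world 1, 0R1]
3. <><>~r, 1   [|-rule on 2 (branches; this branch)]
4. <>~r, 2   [<>-rule on 3: fresh world 2, 1R2]
5. ~r, 3   [<>-rule on 4: fresh world 3, 2R3]
Accessibility: 0R0, 0R1, 1R0, 1R1, 1R2, 2R1, 2R2, 2R3, 3R2, 3R3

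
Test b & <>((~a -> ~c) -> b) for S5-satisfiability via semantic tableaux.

1. b & <>((~a -> ~c) -> b), 0
2. b, 0
3. <>((~a -> ~c) -> b), 0
4. (~a -> ~c) -> b, 1
5. b, 1
Accessibility: 0R0, 0R1, 1R0, 1R1

Satisfiable (open branch found)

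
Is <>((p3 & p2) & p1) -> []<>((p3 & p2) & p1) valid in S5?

Valid in S5

Tableau for the negation ~(<>((p3 & p2) & p1) -> []<>((p3 & p2) & p1)):
1. ~(<>((p3 & p2) & p1) -> []<>((p3 & p2) & p1)), u
2. <>((p3 & p2) & p1), u
3. ~[]<>((p3 & p2) & p1), u
4. (p3 & p2) & p1, v
5. p3 & p2, v
6. p1, v
7. p3, v
8. p2, v
9. ~<>((p3 & p2) & p1), w
10. ~((p3 & p2) & p1), u
11. ~((p3 & p2) & p1), v
12. ~((p3 & p2) & p1), w
13. ~(p3 & p2), u
14. ~(p3 & p2), v
15. ~p1, w
16. ~p2, u
17. ~p2, v
Accessibility: uRu, uRv, uRw, vRu, vRv, vRw, wRu, wRv, wRw
Branch closes: p2 and ~p2 both at v.
Every branch of the negation's tableau closes; the branch above is one of them.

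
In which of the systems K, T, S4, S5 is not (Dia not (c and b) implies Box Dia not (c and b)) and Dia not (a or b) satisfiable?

S4-tableau for the formula:
1. not (Dia not (c and b) implies Box Dia not (c and b)) and Dia not (a or b), w0
2. not (Dia not (c and b) implies Box Dia not (c and b)), w0
3. Dia not (a or b), w0
4. Dia not (c and b), w0
5. not Box Dia not (c and b), w0
6. not (a or b), w1
7. not a, w1
8. not b, w1
9. not (c and b), w2
10. not b, w2
11. not Dia not (c and b), w3
12. c and b, w3
13. c, w3
14. b, w3
Accessibility: w0Rw0, w0Rw1, w0Rw2, w0Rw3, w1Rw1, w2Rw2, w3Rw3
Complete open branch: satisfiable in S4, hence also in K, T (this S4-model is also a K-model and a T-model).
S5-tableau for the formula:
1. not (Dia not (c and b) implies Box Dia not (c and b)) and Dia not (a or b), w0
2. not (Dia not (c and b) implies Box Dia not (c and b)), w0
3. Dia not (a or b), w0
4. Dia not (c and b), w0
5. not Box Dia not (c and b), w0
6. not (a or b), w1
7. not a, w1
8. not b, w1
9. not (c and b), w2
10. not b, w2
11. not Dia not (c and b), w3
12. c and b, w0
13. c, w0
14. b, w0
15. c and b, w1
16. c, w1
17. b, w1
Accessibility: w0Rw0, w0Rw1, w0Rw2, w0Rw3, w1Rw0, w1Rw1, w1Rw2, w1Rw3, w2Rw0, w2Rw1, w2Rw2, w2Rw3, w3Rw0, w3Rw1, w3Rw2, w3Rw3
Branch closes: b and not b both at w1.
Every branch closes (one shown): unsatisfiable in S5.

K, T, S4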